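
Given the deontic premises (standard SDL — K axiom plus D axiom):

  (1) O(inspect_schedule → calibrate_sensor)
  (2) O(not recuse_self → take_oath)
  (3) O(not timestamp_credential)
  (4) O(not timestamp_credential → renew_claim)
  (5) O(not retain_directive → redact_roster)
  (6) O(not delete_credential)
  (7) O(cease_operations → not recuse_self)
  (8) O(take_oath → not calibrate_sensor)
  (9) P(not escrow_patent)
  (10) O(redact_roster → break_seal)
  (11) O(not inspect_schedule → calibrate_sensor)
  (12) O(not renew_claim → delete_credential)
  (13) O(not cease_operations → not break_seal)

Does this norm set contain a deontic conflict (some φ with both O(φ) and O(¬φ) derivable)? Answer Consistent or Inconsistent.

Consistent

Premise 12 is O(not renew_claim → delete_credential), but O(not renew_claim) is not derivable from the premises, so it does not yield O(delete_credential).
So O(delete_credential) is not derivable, and the apparent clash with O(not delete_credential) does not arise.
A world satisfying every obligation exists (e.g. break_seal=false, calibrate_sensor=true, cease_operations=false, delete_credential=false, escrow_patent=false, inspect_schedule=false, recuse_self=true, redact_roster=false, renew_claim=true, retain_directive=true, take_oath=false, timestamp_credential=false); no atom is both obligatory and forbidden, so the set is consistent.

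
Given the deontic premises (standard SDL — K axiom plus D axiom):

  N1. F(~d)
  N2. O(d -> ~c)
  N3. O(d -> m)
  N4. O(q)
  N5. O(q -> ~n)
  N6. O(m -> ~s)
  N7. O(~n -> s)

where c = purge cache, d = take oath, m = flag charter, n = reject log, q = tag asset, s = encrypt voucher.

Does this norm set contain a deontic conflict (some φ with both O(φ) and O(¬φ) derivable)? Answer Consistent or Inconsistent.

Inconsistent

Premise 4 states O(q) outright.
Premise 5 is O(q -> ~n); since O(q), deontic closure gives O(~n).
From O(~n) and premise 7, O(~n -> s), we obtain O(s).
The contrapositive of premise 6 (O(m -> ~s)) is O(s -> ~m), and O(s) is already established, so O(~m).
Premise 3, O(d -> m), contraposes to O(~m -> ~d); with O(~m) we get O(~d).
Yet premise 1 is F(~d), i.e. O(d).
We now have both O(~d) and O(d) — d is simultaneously obligatory and forbidden, violating the D-axiom.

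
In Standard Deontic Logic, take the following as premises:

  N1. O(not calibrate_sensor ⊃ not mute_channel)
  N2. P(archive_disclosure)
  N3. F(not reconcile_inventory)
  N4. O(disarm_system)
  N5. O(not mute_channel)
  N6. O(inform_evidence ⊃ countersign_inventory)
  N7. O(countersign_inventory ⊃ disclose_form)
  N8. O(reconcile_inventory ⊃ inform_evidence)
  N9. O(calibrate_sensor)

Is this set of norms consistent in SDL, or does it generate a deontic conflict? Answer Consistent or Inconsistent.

Premise 1 is O(not calibrate_sensor ⊃ not mute_channel); even if O(not mute_channel) held, inferring O(not calibrate_sensor) would be affirming the consequent — invalid.
So O(not calibrate_sensor) is not derivable, and the apparent clash with O(calibrate_sensor) does not arise.
A world satisfying every obligation exists (e.g. archive_disclosure=false, calibrate_sensor=true, countersign_inventory=true, disarm_system=true, disclose_form=true, inform_evidence=true, mute_channel=false, reconcile_inventory=true); no atom is both obligatory and forbidden, so the set is consistent.

Consistent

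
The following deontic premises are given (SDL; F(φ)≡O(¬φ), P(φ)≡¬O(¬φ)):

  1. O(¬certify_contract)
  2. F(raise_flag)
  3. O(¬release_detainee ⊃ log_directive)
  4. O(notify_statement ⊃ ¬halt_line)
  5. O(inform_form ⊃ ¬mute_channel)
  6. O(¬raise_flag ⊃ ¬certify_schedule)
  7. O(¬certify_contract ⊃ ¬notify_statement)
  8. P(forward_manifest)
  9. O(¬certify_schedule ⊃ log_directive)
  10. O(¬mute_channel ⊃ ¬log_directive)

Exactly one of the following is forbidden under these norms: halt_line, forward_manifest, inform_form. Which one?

inform_form

Premise 2, F(raise_flag), is equivalent to O(¬raise_flag).
Applying K to premise 6 (O(¬raise_flag ⊃ ¬certify_schedule)) and O(¬raise_flag) yields O(¬certify_schedule).
Applying K to premise 9 (O(¬certify_schedule ⊃ log_directive)) and O(¬certify_schedule) yields O(log_directive).
Premise 10, O(¬mute_channel ⊃ ¬log_directive), contraposes to O(log_directive ⊃ mute_channel); with O(log_directive) we get O(mute_channel).
Premise 5 is O(inform_form ⊃ ¬mute_channel); contrapositively O(mute_channel ⊃ ¬inform_form). Since O(mute_channel) holds, K gives O(¬inform_form).
So O(¬inform_form) holds, i.e. inform_form is forbidden. None of the other listed options is forbidden under the premises.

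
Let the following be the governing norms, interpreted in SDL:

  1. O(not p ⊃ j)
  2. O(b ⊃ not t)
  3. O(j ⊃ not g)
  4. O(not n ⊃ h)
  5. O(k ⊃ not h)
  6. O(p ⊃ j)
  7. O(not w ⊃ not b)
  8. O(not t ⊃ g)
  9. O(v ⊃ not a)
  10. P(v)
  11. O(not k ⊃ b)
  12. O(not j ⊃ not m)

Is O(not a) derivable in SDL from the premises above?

No

Premise 9 is O(v ⊃ not a), but O(v) is not derivable from the premises (the permission P(v) asserts only not O(not v), not O(v)), so it does not yield O(not a).
No other premise forces O(not a). An ideal world satisfying every premise can still have not a false, so O(not a) is not derivable.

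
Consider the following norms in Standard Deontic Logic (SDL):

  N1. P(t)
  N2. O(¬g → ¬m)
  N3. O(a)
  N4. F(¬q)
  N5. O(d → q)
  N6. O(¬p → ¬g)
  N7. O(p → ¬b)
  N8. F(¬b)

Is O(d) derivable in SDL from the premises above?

Premise 5 is O(d → q); even if O(q) held, inferring O(d) would be affirming the consequent — invalid.
No other premise forces O(d). An ideal world satisfying every premise can still have d false, so O(d) is not derivable.

No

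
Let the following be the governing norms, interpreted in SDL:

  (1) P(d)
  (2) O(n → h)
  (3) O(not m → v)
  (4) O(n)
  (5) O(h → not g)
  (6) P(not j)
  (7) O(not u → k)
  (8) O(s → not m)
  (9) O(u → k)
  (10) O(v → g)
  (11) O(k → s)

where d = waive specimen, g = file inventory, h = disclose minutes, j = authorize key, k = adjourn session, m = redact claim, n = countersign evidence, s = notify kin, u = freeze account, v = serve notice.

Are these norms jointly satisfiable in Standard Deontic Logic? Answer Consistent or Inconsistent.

Premises 9 and 7 are O(u → k) and O(not u → k); every ideal world satisfies u or not u, so in either case k holds — hence O(k).
Applying K to premise 11 (O(k → s)) and O(k) yields O(s).
With premise 8, O(s → not m), the K-axiom yields O(not m).
Premise 3 is O(not m → v); since O(not m), deontic closure gives O(v).
From O(v) and premise 10, O(v → g), we obtain O(g).
The contrapositive of premise 5 (O(h → not g)) is O(g → not h), and O(g) is already established, so O(not h).
The contrapositive of premise 2 (O(n → h)) is O(not h → not n), and O(not h) is already established, so O(not n).
However, premise 4 gives O(n).
We now have both O(not n) and O(n) — n is simultaneously obligatory and forbidden, violating the D-axiom.

Inconsistent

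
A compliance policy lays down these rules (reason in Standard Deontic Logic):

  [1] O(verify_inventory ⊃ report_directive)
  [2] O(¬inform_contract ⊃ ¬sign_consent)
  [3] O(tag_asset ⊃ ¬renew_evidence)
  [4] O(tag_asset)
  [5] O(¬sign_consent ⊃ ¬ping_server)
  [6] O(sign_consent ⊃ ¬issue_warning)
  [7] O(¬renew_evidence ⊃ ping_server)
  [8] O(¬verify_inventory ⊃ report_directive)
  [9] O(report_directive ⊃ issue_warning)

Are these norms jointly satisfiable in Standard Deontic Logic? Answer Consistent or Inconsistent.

Premises 8 and 1 cover both cases: O(¬verify_inventory ⊃ report_directive) and O(verify_inventory ⊃ report_directive). Since ¬verify_inventory ∨ verify_inventory is a tautology, O(report_directive) follows.
With premise 9, O(report_directive ⊃ issue_warning), the K-axiom yields O(issue_warning).
Premise 6, O(sign_consent ⊃ ¬issue_warning), contraposes to O(issue_warning ⊃ ¬sign_consent); with O(issue_warning) we get O(¬sign_consent).
With premise 5, O(¬sign_consent ⊃ ¬ping_server), the K-axiom yields O(¬ping_server).
Premise 7 is O(¬renew_evidence ⊃ ping_server); contrapositively O(¬ping_server ⊃ renew_evidence). Since O(¬ping_server) holds, K gives O(renew_evidence).
The contrapositive of premise 3 (O(tag_asset ⊃ ¬renew_evidence)) is O(renew_evidence ⊃ ¬tag_asset), and O(renew_evidence) is already established, so O(¬tag_asset).
Yet premise 4 states O(tag_asset).
We now have both O(¬tag_asset) and O(tag_asset) — tag_asset is simultaneously obligatory and forbidden, violating the D-axiom.

Inconsistent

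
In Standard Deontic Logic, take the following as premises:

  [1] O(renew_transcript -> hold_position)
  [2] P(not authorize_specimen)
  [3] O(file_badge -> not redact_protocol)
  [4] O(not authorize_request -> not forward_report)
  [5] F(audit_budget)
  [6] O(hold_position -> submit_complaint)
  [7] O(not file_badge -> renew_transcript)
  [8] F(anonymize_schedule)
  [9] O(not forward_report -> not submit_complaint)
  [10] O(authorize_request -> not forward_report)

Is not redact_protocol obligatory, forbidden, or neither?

Obligatory

Premises 10 and 4 are O(authorize_request -> not forward_report) and O(not authorize_request -> not forward_report); every ideal world satisfies authorize_request or not authorize_request, so in either case not forward_report holds — hence O(not forward_report).
With premise 9, O(not forward_report -> not submit_complaint), the K-axiom yields O(not submit_complaint).
Premise 6, O(hold_position -> submit_complaint), contraposes to O(not submit_complaint -> not hold_position); with O(not submit_complaint) we get O(not hold_position).
The contrapositive of premise 1 (O(renew_transcript -> hold_position)) is O(not hold_position -> not renew_transcript), and O(not hold_position) is already established, so O(not renew_transcript).
Premise 7 is O(not file_badge -> renew_transcript); contrapositively O(not renew_transcript -> file_badge). Since O(not renew_transcript) holds, K gives O(file_badge).
From O(file_badge) and premise 3, O(file_badge -> not redact_protocol), we obtain O(not redact_protocol).
Premises 2, 5, 8 do not contribute to this derivation.
Hence not redact_protocol is obligatory.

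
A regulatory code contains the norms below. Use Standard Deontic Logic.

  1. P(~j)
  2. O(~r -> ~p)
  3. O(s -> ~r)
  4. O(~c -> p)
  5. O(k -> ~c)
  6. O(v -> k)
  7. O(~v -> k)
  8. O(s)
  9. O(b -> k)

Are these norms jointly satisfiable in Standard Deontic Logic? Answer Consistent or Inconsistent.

Inconsistent

Premises 6 and 7 cover both cases: O(v -> k) and O(~v -> k). Since v ∨ ~v is a tautology, O(k) follows.
From O(k) and premise 5, O(k -> ~c), we obtain O(~c).
From O(~c) and premise 4, O(~c -> p), we obtain O(p).
Premise 2, O(~r -> ~p), contraposes to O(p -> r); with O(p) we get O(r).
The contrapositive of premise 3 (O(s -> ~r)) is O(r -> ~s), and O(r) is already established, so O(~s).
Yet premise 8 states O(s).
We now have both O(~s) and O(s) — s is simultaneously obligatory and forbidden, violating the D-axiom.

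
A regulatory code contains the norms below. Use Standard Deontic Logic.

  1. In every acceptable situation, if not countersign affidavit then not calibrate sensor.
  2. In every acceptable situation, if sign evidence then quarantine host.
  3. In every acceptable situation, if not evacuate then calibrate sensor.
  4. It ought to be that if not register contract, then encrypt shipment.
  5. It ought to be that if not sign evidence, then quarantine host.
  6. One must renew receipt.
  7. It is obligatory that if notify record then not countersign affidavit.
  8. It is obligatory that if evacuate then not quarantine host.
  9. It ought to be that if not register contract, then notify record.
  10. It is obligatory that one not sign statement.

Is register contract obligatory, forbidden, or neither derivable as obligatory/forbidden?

By case analysis on ¬sign_evidence: premise 5 gives O(¬sign_evidence → quarantine_host) and premise 2 gives O(sign_evidence → quarantine_host), so O(quarantine_host) either way.
Premise 8 is O(evacuate → ¬quarantine_host); contrapositively O(quarantine_host → ¬evacuate). Since O(quarantine_host) holds, K gives O(¬evacuate).
Premise 3 is O(¬evacuate → calibrate_sensor); since O(¬evacuate), deontic closure gives O(calibrate_sensor).
Premise 1 is O(¬countersign_affidavit → ¬calibrate_sensor); contrapositively O(calibrate_sensor → countersign_affidavit). Since O(calibrate_sensor) holds, K gives O(countersign_affidavit).
Premise 7, O(notify_record → ¬countersign_affidavit), contraposes to O(countersign_affidavit → ¬notify_record); with O(countersign_affidavit) we get O(¬notify_record).
Premise 9, O(¬register_contract → notify_record), contraposes to O(¬notify_record → register_contract); with O(¬notify_record) we get O(register_contract).
Premises 4, 6, 10 do not contribute to this derivation.
Hence register_contract is obligatory.

Obligatory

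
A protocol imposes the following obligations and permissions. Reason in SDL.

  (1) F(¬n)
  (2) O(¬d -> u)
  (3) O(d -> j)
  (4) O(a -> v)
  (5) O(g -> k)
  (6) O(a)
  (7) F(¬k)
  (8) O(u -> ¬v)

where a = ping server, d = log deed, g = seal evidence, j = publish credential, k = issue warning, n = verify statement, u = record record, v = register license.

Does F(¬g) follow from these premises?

Premise 5 is O(g -> k); even if O(k) held, inferring O(g) would be affirming the consequent — invalid.
No other premise forces O(g). An ideal world satisfying every premise can still have ¬g true, so F(¬g) is not derivable.

No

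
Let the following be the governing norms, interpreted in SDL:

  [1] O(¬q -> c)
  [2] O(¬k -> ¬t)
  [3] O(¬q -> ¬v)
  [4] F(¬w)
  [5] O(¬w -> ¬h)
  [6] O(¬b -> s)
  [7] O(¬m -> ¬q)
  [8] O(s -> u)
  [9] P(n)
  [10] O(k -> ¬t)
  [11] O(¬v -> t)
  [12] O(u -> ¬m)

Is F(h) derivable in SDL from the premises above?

Premise 5 is O(¬w -> ¬h), but O(¬w) is not derivable from the premises, so it does not yield O(¬h).
No other premise forces O(¬h). An ideal world satisfying every premise can still have h true, so F(h) is not derivable.

No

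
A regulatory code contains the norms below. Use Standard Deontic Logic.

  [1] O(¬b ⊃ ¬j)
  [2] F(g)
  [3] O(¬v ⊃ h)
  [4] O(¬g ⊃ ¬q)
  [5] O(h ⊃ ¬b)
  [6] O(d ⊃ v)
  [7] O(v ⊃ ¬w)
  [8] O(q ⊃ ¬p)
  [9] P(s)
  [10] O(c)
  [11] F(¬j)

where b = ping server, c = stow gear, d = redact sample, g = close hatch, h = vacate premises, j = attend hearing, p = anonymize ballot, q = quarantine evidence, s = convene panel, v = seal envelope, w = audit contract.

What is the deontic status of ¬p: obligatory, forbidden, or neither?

Premise 8 is O(q ⊃ ¬p), but O(q) is not derivable from the premises, so it does not yield O(¬p).
No premise or chain of K-axiom applications forces O(¬p), and none forces O(p). So ¬p is neither obligatory nor forbidden under these norms.

Neither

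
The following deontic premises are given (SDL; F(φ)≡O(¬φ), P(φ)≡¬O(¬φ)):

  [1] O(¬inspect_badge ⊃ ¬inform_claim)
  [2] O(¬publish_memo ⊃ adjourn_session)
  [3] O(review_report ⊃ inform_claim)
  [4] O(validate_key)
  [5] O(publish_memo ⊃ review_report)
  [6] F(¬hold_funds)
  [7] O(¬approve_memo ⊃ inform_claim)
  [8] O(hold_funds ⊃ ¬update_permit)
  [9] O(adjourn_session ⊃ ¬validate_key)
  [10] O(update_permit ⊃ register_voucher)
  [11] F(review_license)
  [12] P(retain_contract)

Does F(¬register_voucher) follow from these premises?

No

Premise 10 is O(update_permit ⊃ register_voucher), but O(update_permit) is not derivable from the premises, so it does not yield O(register_voucher).
No other premise forces O(register_voucher). An ideal world satisfying every premise can still have ¬register_voucher true, so F(¬register_voucher) is not derivable.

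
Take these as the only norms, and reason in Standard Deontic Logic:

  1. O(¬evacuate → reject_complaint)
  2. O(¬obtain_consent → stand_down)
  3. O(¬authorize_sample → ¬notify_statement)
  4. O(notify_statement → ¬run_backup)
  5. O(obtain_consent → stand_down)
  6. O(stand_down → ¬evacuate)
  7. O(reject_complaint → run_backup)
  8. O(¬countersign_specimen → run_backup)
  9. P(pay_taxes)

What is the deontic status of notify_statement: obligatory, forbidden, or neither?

Premises 2 and 5 cover both cases: O(¬obtain_consent → stand_down) and O(obtain_consent → stand_down). Since ¬obtain_consent ∨ obtain_consent is a tautology, O(stand_down) follows.
From O(stand_down) and premise 6, O(stand_down → ¬evacuate), we obtain O(¬evacuate).
With premise 1, O(¬evacuate → reject_complaint), the K-axiom yields O(reject_complaint).
Premise 7 is O(reject_complaint → run_backup); since O(reject_complaint), deontic closure gives O(run_backup).
Premise 4, O(notify_statement → ¬run_backup), contraposes to O(run_backup → ¬notify_statement); with O(run_backup) we get O(¬notify_statement).
Premises 3, 8, 9 do not contribute to this derivation.
Thus O(¬notify_statement), which is F(notify_statement): notify_statement is forbidden.

Forbidden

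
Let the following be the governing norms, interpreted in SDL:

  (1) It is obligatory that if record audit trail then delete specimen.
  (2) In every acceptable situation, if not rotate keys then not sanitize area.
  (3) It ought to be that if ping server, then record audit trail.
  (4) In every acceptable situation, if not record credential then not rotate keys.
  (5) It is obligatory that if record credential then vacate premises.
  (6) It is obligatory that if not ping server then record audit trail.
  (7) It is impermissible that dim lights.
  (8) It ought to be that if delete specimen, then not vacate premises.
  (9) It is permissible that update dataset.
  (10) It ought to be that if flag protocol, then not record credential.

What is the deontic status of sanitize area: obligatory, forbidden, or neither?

Premises 6 and 3 are O(¬ping_server → record_audit_trail) and O(ping_server → record_audit_trail); every ideal world satisfies ¬ping_server or ping_server, so in either case record_audit_trail holds — hence O(record_audit_trail).
Applying K to premise 1 (O(record_audit_trail → delete_specimen)) and O(record_audit_trail) yields O(delete_specimen).
Premise 8 is O(delete_specimen → ¬vacate_premises); since O(delete_specimen), deontic closure gives O(¬vacate_premises).
Premise 5, O(record_credential → vacate_premises), contraposes to O(¬vacate_premises → ¬record_credential); with O(¬vacate_premises) we get O(¬record_credential).
Applying K to premise 4 (O(¬record_credential → ¬rotate_keys)) and O(¬record_credential) yields O(¬rotate_keys).
Applying K to premise 2 (O(¬rotate_keys → ¬sanitize_area)) and O(¬rotate_keys) yields O(¬sanitize_area).
Premises 7, 9, 10 do not contribute to this derivation.
Thus O(¬sanitize_area), which is F(sanitize_area): sanitize_area is forbidden.

Forbidden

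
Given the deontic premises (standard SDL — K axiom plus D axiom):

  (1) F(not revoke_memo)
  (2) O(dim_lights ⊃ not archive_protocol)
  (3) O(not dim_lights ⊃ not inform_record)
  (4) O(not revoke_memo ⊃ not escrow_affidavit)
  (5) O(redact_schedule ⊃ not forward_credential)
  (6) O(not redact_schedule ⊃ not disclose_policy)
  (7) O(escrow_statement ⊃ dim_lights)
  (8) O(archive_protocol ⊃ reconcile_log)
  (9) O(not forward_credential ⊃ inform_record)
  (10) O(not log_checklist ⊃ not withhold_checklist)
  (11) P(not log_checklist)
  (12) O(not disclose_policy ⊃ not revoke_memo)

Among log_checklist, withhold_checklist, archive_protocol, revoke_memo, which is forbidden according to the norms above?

archive_protocol

F(not revoke_memo) at premise 1 means O(revoke_memo).
Premise 12 is O(not disclose_policy ⊃ not revoke_memo); contrapositively O(revoke_memo ⊃ disclose_policy). Since O(revoke_memo) holds, K gives O(disclose_policy).
Premise 6, O(not redact_schedule ⊃ not disclose_policy), contraposes to O(disclose_policy ⊃ redact_schedule); with O(disclose_policy) we get O(redact_schedule).
With premise 5, O(redact_schedule ⊃ not forward_credential), the K-axiom yields O(not forward_credential).
Premise 9 is O(not forward_credential ⊃ inform_record); since O(not forward_credential), deontic closure gives O(inform_record).
Premise 3, O(not dim_lights ⊃ not inform_record), contraposes to O(inform_record ⊃ dim_lights); with O(inform_record) we get O(dim_lights).
With premise 2, O(dim_lights ⊃ not archive_protocol), the K-axiom yields O(not archive_protocol).
So O(not archive_protocol) holds, i.e. archive_protocol is forbidden. None of the other listed options is forbidden under the premises.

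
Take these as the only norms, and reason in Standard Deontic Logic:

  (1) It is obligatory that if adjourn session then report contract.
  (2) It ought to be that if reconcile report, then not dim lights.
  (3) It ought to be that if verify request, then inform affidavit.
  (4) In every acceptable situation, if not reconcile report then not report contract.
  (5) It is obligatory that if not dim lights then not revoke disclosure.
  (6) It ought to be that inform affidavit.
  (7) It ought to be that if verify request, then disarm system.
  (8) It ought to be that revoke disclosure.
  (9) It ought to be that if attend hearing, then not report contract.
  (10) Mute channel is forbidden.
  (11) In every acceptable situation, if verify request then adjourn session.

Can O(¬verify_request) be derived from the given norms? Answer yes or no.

Yes

From premise 8 we have O(revoke_disclosure).
Premise 5, O(¬dim_lights → ¬revoke_disclosure), contraposes to O(revoke_disclosure → dim_lights); with O(revoke_disclosure) we get O(dim_lights).
Premise 2, O(reconcile_report → ¬dim_lights), contraposes to O(dim_lights → ¬reconcile_report); with O(dim_lights) we get O(¬reconcile_report).
Applying K to premise 4 (O(¬reconcile_report → ¬report_contract)) and O(¬reconcile_report) yields O(¬report_contract).
Premise 1, O(adjourn_session → report_contract), contraposes to O(¬report_contract → ¬adjourn_session); with O(¬report_contract) we get O(¬adjourn_session).
The contrapositive of premise 11 (O(verify_request → adjourn_session)) is O(¬adjourn_session → ¬verify_request), and O(¬adjourn_session) is already established, so O(¬verify_request).
Premises 3, 6, 7, 9, 10 do not contribute to this derivation.
So O(¬verify_request) follows.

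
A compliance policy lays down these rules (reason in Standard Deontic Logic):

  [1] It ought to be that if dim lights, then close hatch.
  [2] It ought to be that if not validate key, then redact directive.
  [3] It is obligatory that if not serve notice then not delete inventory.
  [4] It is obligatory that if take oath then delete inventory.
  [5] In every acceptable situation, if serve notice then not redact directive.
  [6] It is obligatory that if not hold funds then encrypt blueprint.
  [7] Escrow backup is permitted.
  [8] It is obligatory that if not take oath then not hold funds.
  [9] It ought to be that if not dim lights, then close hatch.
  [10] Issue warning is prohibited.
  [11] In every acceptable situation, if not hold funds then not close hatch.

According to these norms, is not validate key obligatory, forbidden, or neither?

By case analysis on dim_lights: premise 1 gives O(dim_lights → close_hatch) and premise 9 gives O(¬dim_lights → close_hatch), so O(close_hatch) either way.
Premise 11, O(¬hold_funds → ¬close_hatch), contraposes to O(close_hatch → hold_funds); with O(close_hatch) we get O(hold_funds).
Premise 8 is O(¬take_oath → ¬hold_funds); contrapositively O(hold_funds → take_oath). Since O(hold_funds) holds, K gives O(take_oath).
Applying K to premise 4 (O(take_oath → delete_inventory)) and O(take_oath) yields O(delete_inventory).
Premise 3, O(¬serve_notice → ¬delete_inventory), contraposes to O(delete_inventory → serve_notice); with O(delete_inventory) we get O(serve_notice).
Applying K to premise 5 (O(serve_notice → ¬redact_directive)) and O(serve_notice) yields O(¬redact_directive).
The contrapositive of premise 2 (O(¬validate_key → redact_directive)) is O(¬redact_directive → validate_key), and O(¬redact_directive) is already established, so O(validate_key).
Premises 6, 7, 10 do not contribute to this derivation.
Thus O(validate_key), which is F(¬validate_key): ¬validate_key is forbidden.

Forbidden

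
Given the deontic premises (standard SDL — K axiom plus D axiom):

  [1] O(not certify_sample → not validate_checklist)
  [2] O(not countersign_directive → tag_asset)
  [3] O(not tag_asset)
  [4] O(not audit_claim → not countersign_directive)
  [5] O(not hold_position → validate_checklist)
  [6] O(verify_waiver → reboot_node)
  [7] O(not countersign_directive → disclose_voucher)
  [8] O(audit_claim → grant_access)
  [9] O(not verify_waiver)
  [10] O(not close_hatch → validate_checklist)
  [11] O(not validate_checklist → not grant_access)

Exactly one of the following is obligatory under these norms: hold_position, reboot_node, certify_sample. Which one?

certify_sample

From premise 3 we have O(not tag_asset).
The contrapositive of premise 2 (O(not countersign_directive → tag_asset)) is O(not tag_asset → countersign_directive), and O(not tag_asset) is already established, so O(countersign_directive).
Premise 4 is O(not audit_claim → not countersign_directive); contrapositively O(countersign_directive → audit_claim). Since O(countersign_directive) holds, K gives O(audit_claim).
From O(audit_claim) and premise 8, O(audit_claim → grant_access), we obtain O(grant_access).
Premise 11 is O(not validate_checklist → not grant_access); contrapositively O(grant_access → validate_checklist). Since O(grant_access) holds, K gives O(validate_checklist).
Premise 1, O(not certify_sample → not validate_checklist), contraposes to O(validate_checklist → certify_sample); with O(validate_checklist) we get O(certify_sample).
So O(certify_sample) holds — certify_sample is obligatory. None of the other listed options is made obligatory by any chain of premises.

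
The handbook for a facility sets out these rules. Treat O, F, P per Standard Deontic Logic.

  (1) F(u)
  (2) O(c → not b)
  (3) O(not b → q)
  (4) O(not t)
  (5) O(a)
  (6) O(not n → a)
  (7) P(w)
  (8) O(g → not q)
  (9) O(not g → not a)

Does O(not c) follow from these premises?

From premise 5 we have O(a).
Premise 9, O(not g → not a), contraposes to O(a → g); with O(a) we get O(g).
Applying K to premise 8 (O(g → not q)) and O(g) yields O(not q).
Premise 3 is O(not b → q); contrapositively O(not q → b). Since O(not q) holds, K gives O(b).
Premise 2, O(c → not b), contraposes to O(b → not c); with O(b) we get O(not c).
Premises 1, 4, 6, 7 do not contribute to this derivation.
So O(not c) follows.

Yes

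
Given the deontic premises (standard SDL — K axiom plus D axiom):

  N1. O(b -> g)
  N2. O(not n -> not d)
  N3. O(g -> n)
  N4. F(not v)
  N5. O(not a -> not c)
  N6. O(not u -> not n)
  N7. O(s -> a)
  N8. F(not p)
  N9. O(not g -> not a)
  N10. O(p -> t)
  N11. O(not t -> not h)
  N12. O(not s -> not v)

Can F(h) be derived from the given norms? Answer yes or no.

Premise 11 is O(not t -> not h), but O(not t) is not derivable from the premises, so it does not yield O(not h).
No other premise forces O(not h). An ideal world satisfying every premise can still have h true, so F(h) is not derivable.

No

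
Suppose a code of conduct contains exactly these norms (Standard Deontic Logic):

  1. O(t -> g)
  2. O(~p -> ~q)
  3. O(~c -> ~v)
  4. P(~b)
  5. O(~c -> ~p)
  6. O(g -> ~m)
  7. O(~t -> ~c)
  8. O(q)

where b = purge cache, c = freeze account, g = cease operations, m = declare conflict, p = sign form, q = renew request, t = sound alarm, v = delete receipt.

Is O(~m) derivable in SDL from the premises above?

Premise 8 gives O(q).
Premise 2 is O(~p -> ~q); contrapositively O(q -> p). Since O(q) holds, K gives O(p).
The contrapositive of premise 5 (O(~c -> ~p)) is O(p -> c), and O(p) is already established, so O(c).
Premise 7, O(~t -> ~c), contraposes to O(c -> t); with O(c) we get O(t).
Applying K to premise 1 (O(t -> g)) and O(t) yields O(g).
Applying K to premise 6 (O(g -> ~m)) and O(g) yields O(~m).
Premises 3, 4 do not contribute to this derivation.
So O(~m) follows.

Yes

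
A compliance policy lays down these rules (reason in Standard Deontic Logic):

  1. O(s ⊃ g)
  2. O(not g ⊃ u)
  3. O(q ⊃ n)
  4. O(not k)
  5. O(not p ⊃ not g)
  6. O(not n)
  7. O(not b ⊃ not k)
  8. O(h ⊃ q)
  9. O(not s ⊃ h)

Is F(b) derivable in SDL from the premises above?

No

Premise 7 is O(not b ⊃ not k); even if O(not k) held, inferring O(not b) would be affirming the consequent — invalid.
No other premise forces O(not b). An ideal world satisfying every premise can still have b true, so F(b) is not derivable.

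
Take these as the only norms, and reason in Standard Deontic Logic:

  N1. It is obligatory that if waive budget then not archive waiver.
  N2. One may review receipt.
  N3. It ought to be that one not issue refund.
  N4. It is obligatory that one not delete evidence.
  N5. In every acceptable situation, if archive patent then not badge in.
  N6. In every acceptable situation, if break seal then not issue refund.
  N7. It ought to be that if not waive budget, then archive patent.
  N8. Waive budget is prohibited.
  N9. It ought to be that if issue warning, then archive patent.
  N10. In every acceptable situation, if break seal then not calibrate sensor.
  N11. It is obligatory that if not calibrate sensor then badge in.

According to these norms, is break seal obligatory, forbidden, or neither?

Premise 8, F(waive_budget), is equivalent to O(¬waive_budget).
From O(¬waive_budget) and premise 7, O(¬waive_budget → archive_patent), we obtain O(archive_patent).
From O(archive_patent) and premise 5, O(archive_patent → ¬badge_in), we obtain O(¬badge_in).
The contrapositive of premise 11 (O(¬calibrate_sensor → badge_in)) is O(¬badge_in → calibrate_sensor), and O(¬badge_in) is already established, so O(calibrate_sensor).
Premise 10 is O(break_seal → ¬calibrate_sensor); contrapositively O(calibrate_sensor → ¬break_seal). Since O(calibrate_sensor) holds, K gives O(¬break_seal).
Premises 1, 2, 3, 4, 6, 9 do not contribute to this derivation.
Thus O(¬break_seal), which is F(break_seal): break_seal is forbidden.

Forbidden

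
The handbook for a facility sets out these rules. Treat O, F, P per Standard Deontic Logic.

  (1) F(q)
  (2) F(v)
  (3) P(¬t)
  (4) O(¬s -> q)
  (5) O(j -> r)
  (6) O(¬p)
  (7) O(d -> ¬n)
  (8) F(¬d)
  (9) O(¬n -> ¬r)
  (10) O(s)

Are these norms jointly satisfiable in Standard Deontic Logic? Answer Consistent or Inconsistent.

Consistent

Premise 4 is O(¬s -> q), but O(¬s) is not derivable from the premises, so it does not yield O(q).
So O(q) is not derivable, and the apparent clash with O(¬q) does not arise.
A world satisfying every obligation exists (e.g. d=true, j=false, n=false, p=false, q=false, r=false, s=true, t=false, v=false); no atom is both obligatory and forbidden, so the set is consistent.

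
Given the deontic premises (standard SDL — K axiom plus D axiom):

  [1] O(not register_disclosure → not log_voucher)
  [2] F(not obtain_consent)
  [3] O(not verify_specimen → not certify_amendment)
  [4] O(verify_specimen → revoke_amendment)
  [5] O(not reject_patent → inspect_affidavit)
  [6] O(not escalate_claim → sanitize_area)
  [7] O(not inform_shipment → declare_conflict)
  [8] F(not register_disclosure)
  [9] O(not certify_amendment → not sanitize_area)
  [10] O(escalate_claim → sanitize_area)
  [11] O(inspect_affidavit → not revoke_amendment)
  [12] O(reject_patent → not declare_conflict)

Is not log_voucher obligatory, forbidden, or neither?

Neither

Premise 1 is O(not register_disclosure → not log_voucher), but O(not register_disclosure) is not derivable from the premises, so it does not yield O(not log_voucher).
No premise or chain of K-axiom applications forces O(not log_voucher), and none forces O(log_voucher). So not log_voucher is neither obligatory nor forbidden under these norms.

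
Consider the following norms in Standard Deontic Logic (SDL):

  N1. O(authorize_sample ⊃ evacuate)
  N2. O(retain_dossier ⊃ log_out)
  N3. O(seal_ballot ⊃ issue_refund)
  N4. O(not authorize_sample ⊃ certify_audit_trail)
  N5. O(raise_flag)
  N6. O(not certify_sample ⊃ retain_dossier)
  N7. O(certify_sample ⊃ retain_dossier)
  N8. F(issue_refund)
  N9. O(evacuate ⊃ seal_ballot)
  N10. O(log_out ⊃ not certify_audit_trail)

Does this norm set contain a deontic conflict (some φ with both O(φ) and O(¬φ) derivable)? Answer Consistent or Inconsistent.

Premises 6 and 7 are O(not certify_sample ⊃ retain_dossier) and O(certify_sample ⊃ retain_dossier); every ideal world satisfies not certify_sample or certify_sample, so in either case retain_dossier holds — hence O(retain_dossier).
With premise 2, O(retain_dossier ⊃ log_out), the K-axiom yields O(log_out).
From O(log_out) and premise 10, O(log_out ⊃ not certify_audit_trail), we obtain O(not certify_audit_trail).
The contrapositive of premise 4 (O(not authorize_sample ⊃ certify_audit_trail)) is O(not certify_audit_trail ⊃ authorize_sample), and O(not certify_audit_trail) is already established, so O(authorize_sample).
Premise 1 is O(authorize_sample ⊃ evacuate); since O(authorize_sample), deontic closure gives O(evacuate).
With premise 9, O(evacuate ⊃ seal_ballot), the K-axiom yields O(seal_ballot).
From O(seal_ballot) and premise 3, O(seal_ballot ⊃ issue_refund), we obtain O(issue_refund).
But premise 8, F(issue_refund), means O(not issue_refund).
We now have both O(issue_refund) and O(not issue_refund) — issue_refund is simultaneously obligatory and forbidden, violating the D-axiom.

Inconsistent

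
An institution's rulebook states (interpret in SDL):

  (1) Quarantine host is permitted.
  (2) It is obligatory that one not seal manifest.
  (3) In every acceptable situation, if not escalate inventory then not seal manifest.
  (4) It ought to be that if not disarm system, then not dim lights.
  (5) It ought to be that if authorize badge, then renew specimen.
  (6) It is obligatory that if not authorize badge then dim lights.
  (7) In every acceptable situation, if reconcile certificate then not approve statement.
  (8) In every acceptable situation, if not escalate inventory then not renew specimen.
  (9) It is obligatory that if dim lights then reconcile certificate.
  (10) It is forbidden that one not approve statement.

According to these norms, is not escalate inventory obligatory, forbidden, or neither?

Forbidden

Premise 10, F(¬approve_statement), is equivalent to O(approve_statement).
The contrapositive of premise 7 (O(reconcile_certificate → ¬approve_statement)) is O(approve_statement → ¬reconcile_certificate), and O(approve_statement) is already established, so O(¬reconcile_certificate).
The contrapositive of premise 9 (O(dim_lights → reconcile_certificate)) is O(¬reconcile_certificate → ¬dim_lights), and O(¬reconcile_certificate) is already established, so O(¬dim_lights).
Premise 6 is O(¬authorize_badge → dim_lights); contrapositively O(¬dim_lights → authorize_badge). Since O(¬dim_lights) holds, K gives O(authorize_badge).
From O(authorize_badge) and premise 5, O(authorize_badge → renew_specimen), we obtain O(renew_specimen).
Premise 8, O(¬escalate_inventory → ¬renew_specimen), contraposes to O(renew_specimen → escalate_inventory); with O(renew_specimen) we get O(escalate_inventory).
Premises 1, 2, 3, 4 do not contribute to this derivation.
Thus O(escalate_inventory), which is F(¬escalate_inventory): ¬escalate_inventory is forbidden.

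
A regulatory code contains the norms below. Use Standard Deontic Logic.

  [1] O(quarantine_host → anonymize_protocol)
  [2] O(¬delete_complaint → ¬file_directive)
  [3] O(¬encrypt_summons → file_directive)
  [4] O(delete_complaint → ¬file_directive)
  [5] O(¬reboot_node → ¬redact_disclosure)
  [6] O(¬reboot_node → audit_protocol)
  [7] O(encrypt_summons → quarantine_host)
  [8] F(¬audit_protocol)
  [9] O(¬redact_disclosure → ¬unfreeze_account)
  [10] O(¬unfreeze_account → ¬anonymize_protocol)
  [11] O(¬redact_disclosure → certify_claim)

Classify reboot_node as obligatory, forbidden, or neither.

Obligatory

By case analysis on delete_complaint: premise 4 gives O(delete_complaint → ¬file_directive) and premise 2 gives O(¬delete_complaint → ¬file_directive), so O(¬file_directive) either way.
The contrapositive of premise 3 (O(¬encrypt_summons → file_directive)) is O(¬file_directive → encrypt_summons), and O(¬file_directive) is already established, so O(encrypt_summons).
Premise 7 is O(encrypt_summons → quarantine_host); since O(encrypt_summons), deontic closure gives O(quarantine_host).
Applying K to premise 1 (O(quarantine_host → anonymize_protocol)) and O(quarantine_host) yields O(anonymize_protocol).
Premise 10, O(¬unfreeze_account → ¬anonymize_protocol), contraposes to O(anonymize_protocol → unfreeze_account); with O(anonymize_protocol) we get O(unfreeze_account).
Premise 9, O(¬redact_disclosure → ¬unfreeze_account), contraposes to O(unfreeze_account → redact_disclosure); with O(unfreeze_account) we get O(redact_disclosure).
Premise 5, O(¬reboot_node → ¬redact_disclosure), contraposes to O(redact_disclosure → reboot_node); with O(redact_disclosure) we get O(reboot_node).
Premises 6, 8, 11 do not contribute to this derivation.
Hence reboot_node is obligatory.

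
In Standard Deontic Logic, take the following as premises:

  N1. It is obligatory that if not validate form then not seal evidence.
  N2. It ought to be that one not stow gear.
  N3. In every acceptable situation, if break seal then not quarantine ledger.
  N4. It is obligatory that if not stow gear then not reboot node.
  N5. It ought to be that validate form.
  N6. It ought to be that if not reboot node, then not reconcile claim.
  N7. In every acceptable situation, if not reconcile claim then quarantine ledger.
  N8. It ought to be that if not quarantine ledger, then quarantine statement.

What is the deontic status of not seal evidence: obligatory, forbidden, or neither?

Premise 1 is O(¬validate_form → ¬seal_evidence), but O(¬validate_form) is not derivable from the premises, so it does not yield O(¬seal_evidence).
No premise or chain of K-axiom applications forces O(¬seal_evidence), and none forces O(seal_evidence). So ¬seal_evidence is neither obligatory nor forbidden under these norms.

Neither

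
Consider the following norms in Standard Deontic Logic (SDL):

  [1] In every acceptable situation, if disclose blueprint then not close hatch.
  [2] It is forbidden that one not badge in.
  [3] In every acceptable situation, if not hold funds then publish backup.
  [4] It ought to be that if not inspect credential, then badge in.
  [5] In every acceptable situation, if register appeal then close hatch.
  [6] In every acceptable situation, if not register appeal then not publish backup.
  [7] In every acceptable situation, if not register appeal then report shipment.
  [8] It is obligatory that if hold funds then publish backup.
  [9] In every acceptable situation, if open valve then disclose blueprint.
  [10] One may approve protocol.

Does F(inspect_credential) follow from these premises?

No

Premise 4 is O(¬inspect_credential → badge_in); even if O(badge_in) held, inferring O(¬inspect_credential) would be affirming the consequent — invalid.
No other premise forces O(¬inspect_credential). An ideal world satisfying every premise can still have inspect_credential true, so F(inspect_credential) is not derivable.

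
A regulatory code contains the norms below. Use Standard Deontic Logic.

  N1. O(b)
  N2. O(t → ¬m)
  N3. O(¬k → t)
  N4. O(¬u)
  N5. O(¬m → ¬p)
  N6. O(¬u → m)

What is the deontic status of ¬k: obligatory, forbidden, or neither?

Forbidden

From premise 4 we have O(¬u).
Applying K to premise 6 (O(¬u → m)) and O(¬u) yields O(m).
The contrapositive of premise 2 (O(t → ¬m)) is O(m → ¬t), and O(m) is already established, so O(¬t).
Premise 3, O(¬k → t), contraposes to O(¬t → k); with O(¬t) we get O(k).
Premises 1, 5 do not contribute to this derivation.
Thus O(k), which is F(¬k): ¬k is forbidden.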